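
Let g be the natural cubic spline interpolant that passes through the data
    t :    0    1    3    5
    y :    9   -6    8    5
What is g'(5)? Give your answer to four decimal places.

-5.8182

Write M_i for g''(x_i). With h_i = 1, 2, 2 and divided differences Δ_i = -15, 7, -3/2, the continuity of g' gives the tridiagonal system
  1·M_0 + 6·M_1 + 2·M_2 = 6(Δ_1 - Δ_0) = 132
  2·M_1 + 8·M_2 + 2·M_3 = 6(Δ_2 - Δ_1) = -51
Natural end conditions: M_0 = M_3 = 0.
Solving the tridiagonal system: M_0 = 0, M_1 = 579/22, M_2 = -285/22, M_3 = 0.
On [3, 5], g'(t) = b_2 + 2c_2·(t - 3) + 3d_2·(t - 3)² with b_2 = Δ_2 - h_2(2M_2 + M_3)/6 = 157/22, c_2 = M_2/2 = -285/44, d_2 = (M_3 - M_2)/(6h_2) = 95/88. So g'(5) = -64/11.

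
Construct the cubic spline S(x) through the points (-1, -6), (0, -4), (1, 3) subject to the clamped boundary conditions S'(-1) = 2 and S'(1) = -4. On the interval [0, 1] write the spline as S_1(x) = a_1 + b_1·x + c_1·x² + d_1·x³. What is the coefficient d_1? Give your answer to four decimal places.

-10.7500

With σ_i denoting the second derivative at x_i, h_i = 1, 1, and Δ_i = (y_(i+1) − y_i)/h_i = 2, 7:
  1·σ_0 + 4·σ_1 + 1·σ_2 = 6(Δ_1 - Δ_0) = 30
Clamped end conditions give two more equations: 2h_0·σ_0 + h_0·σ_1 = 6(Δ_0 - S'(-1)) = 0 and h_1·σ_1 + 2h_1·σ_2 = 6(S'(1) - Δ_1) = -66.
Solving the tridiagonal system: σ_0 = -21/2, σ_1 = 21, σ_2 = -87/2.
On [0, 1], with S_1(x) = a_1 + b_1·x + c_1·x² + d_1·x³: c_1 = σ_1/2 = 21/2, d_1 = (σ_2 - σ_1)/(6h_1) = -43/4, b_1 = Δ_1 - h_1(2σ_1 + σ_2)/6 = 29/4.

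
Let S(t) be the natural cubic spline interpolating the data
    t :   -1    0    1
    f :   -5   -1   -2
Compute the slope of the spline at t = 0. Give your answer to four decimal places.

1.5000

With m_i denoting the second derivative at x_i, h_i = 1, 1, and Δ_i = (y_(i+1) − y_i)/h_i = 4, -1:
  1·m_0 + 4·m_1 + 1·m_2 = 6(Δ_1 - Δ_0) = -30
Natural end conditions: m_0 = m_2 = 0.
Hence m_0 = 0, m_1 = -15/2, m_2 = 0.
On [0, 1], S'(t) = b_1 + 2c_1·t + 3d_1·t² with b_1 = Δ_1 - h_1(2m_1 + m_2)/6 = 3/2, c_1 = m_1/2 = -15/4, d_1 = (m_2 - m_1)/(6h_1) = 5/4. So S'(0) = 3/2.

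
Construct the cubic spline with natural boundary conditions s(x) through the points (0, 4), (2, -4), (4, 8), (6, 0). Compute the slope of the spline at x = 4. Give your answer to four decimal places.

Put M_i = s'' at the i-th knot. Here h = (2, 2, 2) and Δ = (-4, 6, -4), so the interior equations h_(i-1)·M_(i-1) + 2(h_(i-1)+h_i)·M_i + h_i·M_(i+1) = 6(Δ_i − Δ_(i-1)) read
  2·M_0 + 8·M_1 + 2·M_2 = 6(Δ_1 - Δ_0) = 60
  2·M_1 + 8·M_2 + 2·M_3 = 6(Δ_2 - Δ_1) = -60
Natural end conditions: M_0 = M_3 = 0.
Solving: M_0 = 0, M_1 = 10, M_2 = -10, M_3 = 0.
On [4, 6], s'(x) = b_2 + 2c_2·(x - 4) + 3d_2·(x - 4)² with b_2 = Δ_2 - h_2(2M_2 + M_3)/6 = 8/3, c_2 = M_2/2 = -5, d_2 = (M_3 - M_2)/(6h_2) = 5/6. So s'(4) = 8/3.

2.6667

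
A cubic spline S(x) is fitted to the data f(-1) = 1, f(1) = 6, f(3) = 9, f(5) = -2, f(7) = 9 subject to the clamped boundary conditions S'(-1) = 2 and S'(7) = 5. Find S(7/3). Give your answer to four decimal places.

Let M_i = S''(x_i). Step sizes h_i = 2, 2, 2, 2; slopes of the chords Δ_i = (y_(i+1) - y_i)/h_i = 5/2, 3/2, -11/2, 11/2.
  2·M_0 + 8·M_1 + 2·M_2 = 6(Δ_1 - Δ_0) = -6
  2·M_1 + 8·M_2 + 2·M_3 = 6(Δ_2 - Δ_1) = -42
  2·M_2 + 8·M_3 + 2·M_4 = 6(Δ_3 - Δ_2) = 66
Clamped end conditions give two more equations: 2h_0·M_0 + h_0·M_1 = 6(Δ_0 - S'(-1)) = 3 and h_3·M_3 + 2h_3·M_4 = 6(S'(7) - Δ_3) = -3.
Forward elimination and back-substitution give M_0 = 3/56, M_1 = 39/28, M_2 = -69/8, M_3 = 339/28, M_4 = -381/56.
On [1, 3], S(x) = 6 + 193/56·(x - 1) + 39/56·(x - 1)² - 187/224·(x - 1)³.
With (x - 1) = 4/3: S(7/3) = 3725/378.

9.8545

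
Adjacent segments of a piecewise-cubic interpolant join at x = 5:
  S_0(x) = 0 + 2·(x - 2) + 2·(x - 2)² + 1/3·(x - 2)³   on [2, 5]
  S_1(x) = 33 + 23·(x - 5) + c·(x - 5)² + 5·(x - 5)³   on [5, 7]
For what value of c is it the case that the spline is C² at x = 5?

5

S_0''(x) = 4 + 2·(x - 2), so S_0''(5) = 10. On the right, S_1''(5) = 2c, so c = 5.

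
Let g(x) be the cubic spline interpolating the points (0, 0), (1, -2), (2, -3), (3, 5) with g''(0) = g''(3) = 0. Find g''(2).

14

Put σ_i = g'' at the i-th knot. Here h = (1, 1, 1) and Δ = (-2, -1, 8), so the interior equations h_(i-1)·σ_(i-1) + 2(h_(i-1)+h_i)·σ_i + h_i·σ_(i+1) = 6(Δ_i − Δ_(i-1)) read
  1·σ_0 + 4·σ_1 + 1·σ_2 = 6(Δ_1 - Δ_0) = 6
  1·σ_1 + 4·σ_2 + 1·σ_3 = 6(Δ_2 - Δ_1) = 54
Natural end conditions: σ_0 = σ_3 = 0.
Hence σ_0 = 0, σ_1 = -2, σ_2 = 14, σ_3 = 0.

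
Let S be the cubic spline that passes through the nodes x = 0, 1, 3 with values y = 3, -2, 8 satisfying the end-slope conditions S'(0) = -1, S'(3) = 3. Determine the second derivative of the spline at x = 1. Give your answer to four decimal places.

With σ_i denoting the second derivative at x_i, h_i = 1, 2, and Δ_i = (y_(i+1) − y_i)/h_i = -5, 5:
  1·σ_0 + 6·σ_1 + 2·σ_2 = 6(Δ_1 - Δ_0) = 60
Clamped end conditions give two more equations: 2h_0·σ_0 + h_0·σ_1 = 6(Δ_0 - S'(0)) = -24 and h_1·σ_1 + 2h_1·σ_2 = 6(S'(3) - Δ_1) = -12.
Hence σ_0 = -62/3, σ_1 = 52/3, σ_2 = -35/3.

17.3333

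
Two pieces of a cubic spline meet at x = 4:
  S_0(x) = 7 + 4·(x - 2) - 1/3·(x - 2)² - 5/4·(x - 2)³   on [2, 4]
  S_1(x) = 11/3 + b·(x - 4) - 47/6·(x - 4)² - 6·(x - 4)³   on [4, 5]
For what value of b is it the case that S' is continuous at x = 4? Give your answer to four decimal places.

-12.3333

S_0'(x) = 4 - 2/3·(x - 2) - 15/4·(x - 2)², so S_0'(4) = -37/3. On the right, S_1'(4) = b, so b = -37/3.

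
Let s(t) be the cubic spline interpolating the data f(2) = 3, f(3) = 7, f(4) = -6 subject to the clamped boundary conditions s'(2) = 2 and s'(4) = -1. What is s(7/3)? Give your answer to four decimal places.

Write σ_i for s''(x_i). With h_i = 1, 1 and divided differences Δ_i = 4, -13, the continuity of s' gives the tridiagonal system
  1·σ_0 + 4·σ_1 + 1·σ_2 = 6(Δ_1 - Δ_0) = -102
Clamped end conditions give two more equations: 2h_0·σ_0 + h_0·σ_1 = 6(Δ_0 - s'(2)) = 12 and h_1·σ_1 + 2h_1·σ_2 = 6(s'(4) - Δ_1) = 72.
Forward elimination and back-substitution give σ_0 = 30, σ_1 = -48, σ_2 = 60.
On [2, 3], s(t) = 3 + 2·(t - 2) + 15·(t - 2)² - 13·(t - 2)³.
With (t - 2) = 1/3: s(7/3) = 131/27.

4.8519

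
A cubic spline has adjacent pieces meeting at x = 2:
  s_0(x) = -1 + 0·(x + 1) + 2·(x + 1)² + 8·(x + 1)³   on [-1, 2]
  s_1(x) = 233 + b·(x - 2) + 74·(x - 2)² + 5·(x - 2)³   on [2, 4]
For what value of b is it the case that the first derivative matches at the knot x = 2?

s_0'(x) = 0 + 4·(x + 1) + 24·(x + 1)², so s_0'(2) = 228. On the right, s_1'(2) = b, so b = 228.

228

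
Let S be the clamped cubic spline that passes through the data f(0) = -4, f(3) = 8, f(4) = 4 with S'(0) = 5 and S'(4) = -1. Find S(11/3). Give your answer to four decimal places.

4.9444

Let M_i = S''(x_i). Step sizes h_i = 3, 1; slopes of the chords Δ_i = (y_(i+1) - y_i)/h_i = 4, -4.
  3·M_0 + 8·M_1 + 1·M_2 = 6(Δ_1 - Δ_0) = -48
Clamped end conditions give two more equations: 2h_0·M_0 + h_0·M_1 = 6(Δ_0 - S'(0)) = -6 and h_1·M_1 + 2h_1·M_2 = 6(S'(4) - Δ_1) = 18.
Forward elimination and back-substitution give M_0 = 7/2, M_1 = -9, M_2 = 27/2.
On [3, 4], S(x) = 8 - 13/4·(x - 3) - 9/2·(x - 3)² + 15/4·(x - 3)³.
With (x - 3) = 2/3: S(11/3) = 89/18.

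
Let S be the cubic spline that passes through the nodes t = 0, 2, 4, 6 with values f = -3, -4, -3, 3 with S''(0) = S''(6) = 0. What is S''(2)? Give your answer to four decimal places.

0.3000

Put M_i = S'' at the i-th knot. Here h = (2, 2, 2) and Δ = (-1/2, 1/2, 3), so the interior equations h_(i-1)·M_(i-1) + 2(h_(i-1)+h_i)·M_i + h_i·M_(i+1) = 6(Δ_i − Δ_(i-1)) read
  2·M_0 + 8·M_1 + 2·M_2 = 6(Δ_1 - Δ_0) = 6
  2·M_1 + 8·M_2 + 2·M_3 = 6(Δ_2 - Δ_1) = 15
Natural end conditions: M_0 = M_3 = 0.
Solving: M_0 = 0, M_1 = 3/10, M_2 = 9/5, M_3 = 0.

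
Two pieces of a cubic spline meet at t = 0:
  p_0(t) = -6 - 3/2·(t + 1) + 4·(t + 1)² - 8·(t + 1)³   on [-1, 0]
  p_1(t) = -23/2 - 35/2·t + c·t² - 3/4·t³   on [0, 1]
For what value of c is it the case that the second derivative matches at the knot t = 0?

p_0''(t) = 8 - 48·(t + 1), so p_0''(0) = -40. On the right, p_1''(0) = 2c, so c = -20.

-20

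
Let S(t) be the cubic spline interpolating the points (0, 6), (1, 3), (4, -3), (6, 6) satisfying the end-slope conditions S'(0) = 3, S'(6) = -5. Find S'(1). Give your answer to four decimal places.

Write σ_i for S''(x_i). With h_i = 1, 3, 2 and divided differences Δ_i = -3, -2, 9/2, the continuity of S' gives the tridiagonal system
  1·σ_0 + 8·σ_1 + 3·σ_2 = 6(Δ_1 - Δ_0) = 6
  3·σ_1 + 10·σ_2 + 2·σ_3 = 6(Δ_2 - Δ_1) = 39
Clamped end conditions give two more equations: 2h_0·σ_0 + h_0·σ_1 = 6(Δ_0 - S'(0)) = -36 and h_2·σ_2 + 2h_2·σ_3 = 6(S'(6) - Δ_2) = -57.
Solving the tridiagonal system: σ_0 = -471/26, σ_1 = 3/13, σ_2 = 193/26, σ_3 = -467/26.
On [1, 4], S'(t) = b_1 + 2c_1·(t - 1) + 3d_1·(t - 1)² with b_1 = Δ_1 - h_1(2σ_1 + σ_2)/6 = -309/52, c_1 = σ_1/2 = 3/26, d_1 = (σ_2 - σ_1)/(6h_1) = 187/468. So S'(1) = -309/52.

-5.9423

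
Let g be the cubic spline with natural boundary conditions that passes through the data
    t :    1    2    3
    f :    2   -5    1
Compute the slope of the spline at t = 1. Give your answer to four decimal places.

With M_i denoting the second derivative at x_i, h_i = 1, 1, and Δ_i = (y_(i+1) − y_i)/h_i = -7, 6:
  1·M_0 + 4·M_1 + 1·M_2 = 6(Δ_1 - Δ_0) = 78
Natural end conditions: M_0 = M_2 = 0.
Forward elimination and back-substitution give M_0 = 0, M_1 = 39/2, M_2 = 0.
On [1, 2], g'(t) = b_0 + 2c_0·(t - 1) + 3d_0·(t - 1)² with b_0 = Δ_0 - h_0(2M_0 + M_1)/6 = -41/4, c_0 = M_0/2 = 0, d_0 = (M_1 - M_0)/(6h_0) = 13/4. So g'(1) = -41/4.

-10.2500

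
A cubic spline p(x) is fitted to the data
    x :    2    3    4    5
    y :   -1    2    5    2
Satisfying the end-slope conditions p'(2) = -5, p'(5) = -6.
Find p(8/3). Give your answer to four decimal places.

0.0025

Put m_i = p'' at the i-th knot. Here h = (1, 1, 1) and Δ = (3, 3, -3), so the interior equations h_(i-1)·m_(i-1) + 2(h_(i-1)+h_i)·m_i + h_i·m_(i+1) = 6(Δ_i − Δ_(i-1)) read
  1·m_0 + 4·m_1 + 1·m_2 = 6(Δ_1 - Δ_0) = 0
  1·m_1 + 4·m_2 + 1·m_3 = 6(Δ_2 - Δ_1) = -36
Clamped end conditions give two more equations: 2h_0·m_0 + h_0·m_1 = 6(Δ_0 - p'(2)) = 48 and h_2·m_2 + 2h_2·m_3 = 6(p'(5) - Δ_2) = -18.
Solving the tridiagonal system: m_0 = 398/15, m_1 = -76/15, m_2 = -94/15, m_3 = -88/15.
On [2, 3], p(x) = -1 - 5·(x - 2) + 199/15·(x - 2)² - 79/15·(x - 2)³.
With (x - 2) = 2/3: p(8/3) = 1/405.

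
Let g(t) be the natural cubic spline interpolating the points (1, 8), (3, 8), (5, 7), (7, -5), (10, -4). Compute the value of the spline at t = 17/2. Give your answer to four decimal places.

Let M_i = g''(x_i). Step sizes h_i = 2, 2, 2, 3; slopes of the chords Δ_i = (y_(i+1) - y_i)/h_i = 0, -1/2, -6, 1/3.
  2·M_0 + 8·M_1 + 2·M_2 = 6(Δ_1 - Δ_0) = -3
  2·M_1 + 8·M_2 + 2·M_3 = 6(Δ_2 - Δ_1) = -33
  2·M_2 + 10·M_3 + 3·M_4 = 6(Δ_3 - Δ_2) = 38
Natural end conditions: M_0 = M_4 = 0.
Solving the tridiagonal system: M_0 = 0, M_1 = 73/71, M_2 = -797/142, M_3 = 699/142, M_4 = 0.
On [7, 10], g(t) = -5 - 1955/426·(t - 7) + 699/284·(t - 7)² - 233/852·(t - 7)³.
With (t - 7) = 3/2: g(17/2) = -16515/2272.

-7.2689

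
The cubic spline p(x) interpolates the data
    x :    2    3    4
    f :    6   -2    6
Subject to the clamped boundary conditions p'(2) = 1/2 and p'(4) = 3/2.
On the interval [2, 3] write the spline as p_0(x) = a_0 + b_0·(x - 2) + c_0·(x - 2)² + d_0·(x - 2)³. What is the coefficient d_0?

With m_i denoting the second derivative at x_i, h_i = 1, 1, and Δ_i = (y_(i+1) − y_i)/h_i = -8, 8:
  1·m_0 + 4·m_1 + 1·m_2 = 6(Δ_1 - Δ_0) = 96
Clamped end conditions give two more equations: 2h_0·m_0 + h_0·m_1 = 6(Δ_0 - p'(2)) = -51 and h_1·m_1 + 2h_1·m_2 = 6(p'(4) - Δ_1) = -39.
Solving: m_0 = -49, m_1 = 47, m_2 = -43.
On [2, 3], with p_0(x) = a_0 + b_0·(x - 2) + c_0·(x - 2)² + d_0·(x - 2)³: c_0 = m_0/2 = -49/2, d_0 = (m_1 - m_0)/(6h_0) = 16, b_0 = Δ_0 - h_0(2m_0 + m_1)/6 = 1/2.

16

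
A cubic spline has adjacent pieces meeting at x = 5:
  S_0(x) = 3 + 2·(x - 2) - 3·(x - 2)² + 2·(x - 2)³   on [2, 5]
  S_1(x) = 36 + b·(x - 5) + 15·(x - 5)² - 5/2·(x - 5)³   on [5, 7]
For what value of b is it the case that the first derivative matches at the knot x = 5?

S_0'(x) = 2 - 6·(x - 2) + 6·(x - 2)², so S_0'(5) = 38. On the right, S_1'(5) = b, so b = 38.

38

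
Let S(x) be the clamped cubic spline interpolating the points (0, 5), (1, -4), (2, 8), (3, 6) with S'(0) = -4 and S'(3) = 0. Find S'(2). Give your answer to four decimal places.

With M_i denoting the second derivative at x_i, h_i = 1, 1, 1, and Δ_i = (y_(i+1) − y_i)/h_i = -9, 12, -2:
  1·M_0 + 4·M_1 + 1·M_2 = 6(Δ_1 - Δ_0) = 126
  1·M_1 + 4·M_2 + 1·M_3 = 6(Δ_2 - Δ_1) = -84
Clamped end conditions give two more equations: 2h_0·M_0 + h_0·M_1 = 6(Δ_0 - S'(0)) = -30 and h_2·M_2 + 2h_2·M_3 = 6(S'(3) - Δ_2) = 12.
Solving: M_0 = -614/15, M_1 = 778/15, M_2 = -608/15, M_3 = 394/15.
On [2, 3], S'(x) = b_2 + 2c_2·(x - 2) + 3d_2·(x - 2)² with b_2 = Δ_2 - h_2(2M_2 + M_3)/6 = 107/15, c_2 = M_2/2 = -304/15, d_2 = (M_3 - M_2)/(6h_2) = 167/15. So S'(2) = 107/15.

7.1333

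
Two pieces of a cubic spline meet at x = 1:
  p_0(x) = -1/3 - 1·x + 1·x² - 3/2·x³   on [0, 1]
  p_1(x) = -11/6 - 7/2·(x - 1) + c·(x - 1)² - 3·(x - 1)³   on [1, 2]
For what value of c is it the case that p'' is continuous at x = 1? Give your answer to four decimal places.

-3.5000

p_0''(x) = 2 - 9·x, so p_0''(1) = -7. On the right, p_1''(1) = 2c, so c = -7/2.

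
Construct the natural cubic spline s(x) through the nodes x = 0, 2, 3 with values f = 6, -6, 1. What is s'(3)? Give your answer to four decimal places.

9.1667

Write σ_i for s''(x_i). With h_i = 2, 1 and divided differences Δ_i = -6, 7, the continuity of s' gives the tridiagonal system
  2·σ_0 + 6·σ_1 + 1·σ_2 = 6(Δ_1 - Δ_0) = 78
Natural end conditions: σ_0 = σ_2 = 0.
Forward elimination and back-substitution give σ_0 = 0, σ_1 = 13, σ_2 = 0.
On [2, 3], s'(x) = b_1 + 2c_1·(x - 2) + 3d_1·(x - 2)² with b_1 = Δ_1 - h_1(2σ_1 + σ_2)/6 = 8/3, c_1 = σ_1/2 = 13/2, d_1 = (σ_2 - σ_1)/(6h_1) = -13/6. So s'(3) = 55/6.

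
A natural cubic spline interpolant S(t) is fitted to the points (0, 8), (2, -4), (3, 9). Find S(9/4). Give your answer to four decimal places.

With σ_i denoting the second derivative at x_i, h_i = 2, 1, and Δ_i = (y_(i+1) − y_i)/h_i = -6, 13:
  2·σ_0 + 6·σ_1 + 1·σ_2 = 6(Δ_1 - Δ_0) = 114
Natural end conditions: σ_0 = σ_2 = 0.
Forward elimination and back-substitution give σ_0 = 0, σ_1 = 19, σ_2 = 0.
On [2, 3], S(t) = -4 + 20/3·(t - 2) + 19/2·(t - 2)² - 19/6·(t - 2)³.
With (t - 2) = 1/4: S(9/4) = -229/128.

-1.7891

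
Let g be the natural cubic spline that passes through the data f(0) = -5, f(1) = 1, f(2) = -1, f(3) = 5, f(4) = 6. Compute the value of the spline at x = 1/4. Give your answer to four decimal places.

-2.8429

Put M_i = g'' at the i-th knot. Here h = (1, 1, 1, 1) and Δ = (6, -2, 6, 1), so the interior equations h_(i-1)·M_(i-1) + 2(h_(i-1)+h_i)·M_i + h_i·M_(i+1) = 6(Δ_i − Δ_(i-1)) read
  1·M_0 + 4·M_1 + 1·M_2 = 6(Δ_1 - Δ_0) = -48
  1·M_1 + 4·M_2 + 1·M_3 = 6(Δ_2 - Δ_1) = 48
  1·M_2 + 4·M_3 + 1·M_4 = 6(Δ_3 - Δ_2) = -30
Natural end conditions: M_0 = M_4 = 0.
Forward elimination and back-substitution give M_0 = 0, M_1 = -471/28, M_2 = 135/7, M_3 = -345/28, M_4 = 0.
On [0, 1], g(x) = -5 + 493/56·x + 0·x² - 157/56·x³.
With x = 1/4: g(1/4) = -10189/3584.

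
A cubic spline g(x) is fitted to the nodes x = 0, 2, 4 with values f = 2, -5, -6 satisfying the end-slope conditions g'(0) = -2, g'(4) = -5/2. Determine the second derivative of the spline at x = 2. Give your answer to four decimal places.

4.7500

Write m_i for g''(x_i). With h_i = 2, 2 and divided differences Δ_i = -7/2, -1/2, the continuity of g' gives the tridiagonal system
  2·m_0 + 8·m_1 + 2·m_2 = 6(Δ_1 - Δ_0) = 18
Clamped end conditions give two more equations: 2h_0·m_0 + h_0·m_1 = 6(Δ_0 - g'(0)) = -9 and h_1·m_1 + 2h_1·m_2 = 6(g'(4) - Δ_1) = -12.
Forward elimination and back-substitution give m_0 = -37/8, m_1 = 19/4, m_2 = -43/8.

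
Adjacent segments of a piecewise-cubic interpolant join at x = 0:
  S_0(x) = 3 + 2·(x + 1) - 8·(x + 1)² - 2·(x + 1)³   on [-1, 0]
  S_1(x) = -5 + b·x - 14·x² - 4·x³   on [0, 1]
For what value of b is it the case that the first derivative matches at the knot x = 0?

-20

S_0'(x) = 2 - 16·(x + 1) - 6·(x + 1)², so S_0'(0) = -20. On the right, S_1'(0) = b, so b = -20.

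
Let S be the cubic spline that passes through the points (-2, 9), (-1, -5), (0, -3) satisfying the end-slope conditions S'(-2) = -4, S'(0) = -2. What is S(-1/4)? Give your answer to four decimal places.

Put σ_i = S'' at the i-th knot. Here h = (1, 1) and Δ = (-14, 2), so the interior equations h_(i-1)·σ_(i-1) + 2(h_(i-1)+h_i)·σ_i + h_i·σ_(i+1) = 6(Δ_i − Δ_(i-1)) read
  1·σ_0 + 4·σ_1 + 1·σ_2 = 6(Δ_1 - Δ_0) = 96
Clamped end conditions give two more equations: 2h_0·σ_0 + h_0·σ_1 = 6(Δ_0 - S'(-2)) = -60 and h_1·σ_1 + 2h_1·σ_2 = 6(S'(0) - Δ_1) = -24.
Solving: σ_0 = -53, σ_1 = 46, σ_2 = -35.
On [-1, 0], S(x) = -5 - 15/2·(x + 1) + 23·(x + 1)² - 27/2·(x + 1)³.
With (x + 1) = 3/4: S(-1/4) = -433/128.

-3.3828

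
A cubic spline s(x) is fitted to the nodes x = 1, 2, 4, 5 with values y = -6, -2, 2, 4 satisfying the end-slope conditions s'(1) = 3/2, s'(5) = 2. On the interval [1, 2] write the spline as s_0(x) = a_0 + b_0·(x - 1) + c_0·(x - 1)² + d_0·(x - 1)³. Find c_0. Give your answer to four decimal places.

With M_i denoting the second derivative at x_i, h_i = 1, 2, 1, and Δ_i = (y_(i+1) − y_i)/h_i = 4, 2, 2:
  1·M_0 + 6·M_1 + 2·M_2 = 6(Δ_1 - Δ_0) = -12
  2·M_1 + 6·M_2 + 1·M_3 = 6(Δ_2 - Δ_1) = 0
Clamped end conditions give two more equations: 2h_0·M_0 + h_0·M_1 = 6(Δ_0 - s'(1)) = 15 and h_2·M_2 + 2h_2·M_3 = 6(s'(5) - Δ_2) = 0.
Solving the tridiagonal system: M_0 = 334/35, M_1 = -143/35, M_2 = 52/35, M_3 = -26/35.
On [1, 2], with s_0(x) = a_0 + b_0·(x - 1) + c_0·(x - 1)² + d_0·(x - 1)³: c_0 = M_0/2 = 167/35, d_0 = (M_1 - M_0)/(6h_0) = -159/70, b_0 = Δ_0 - h_0(2M_0 + M_1)/6 = 3/2.

4.7714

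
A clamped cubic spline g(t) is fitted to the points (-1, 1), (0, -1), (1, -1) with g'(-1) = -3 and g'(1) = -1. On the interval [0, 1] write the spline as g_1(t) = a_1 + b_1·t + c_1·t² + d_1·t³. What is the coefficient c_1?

2

With m_i denoting the second derivative at x_i, h_i = 1, 1, and Δ_i = (y_(i+1) − y_i)/h_i = -2, 0:
  1·m_0 + 4·m_1 + 1·m_2 = 6(Δ_1 - Δ_0) = 12
Clamped end conditions give two more equations: 2h_0·m_0 + h_0·m_1 = 6(Δ_0 - g'(-1)) = 6 and h_1·m_1 + 2h_1·m_2 = 6(g'(1) - Δ_1) = -6.
Forward elimination and back-substitution give m_0 = 1, m_1 = 4, m_2 = -5.
On [0, 1], with g_1(t) = a_1 + b_1·t + c_1·t² + d_1·t³: c_1 = m_1/2 = 2, d_1 = (m_2 - m_1)/(6h_1) = -3/2, b_1 = Δ_1 - h_1(2m_1 + m_2)/6 = -1/2.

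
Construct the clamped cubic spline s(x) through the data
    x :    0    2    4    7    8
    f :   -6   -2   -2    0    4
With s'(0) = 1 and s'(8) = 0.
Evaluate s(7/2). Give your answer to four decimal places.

Write M_i for s''(x_i). With h_i = 2, 2, 3, 1 and divided differences Δ_i = 2, 0, 2/3, 4, the continuity of s' gives the tridiagonal system
  2·M_0 + 8·M_1 + 2·M_2 = 6(Δ_1 - Δ_0) = -12
  2·M_1 + 10·M_2 + 3·M_3 = 6(Δ_2 - Δ_1) = 4
  3·M_2 + 8·M_3 + 1·M_4 = 6(Δ_3 - Δ_2) = 20
Clamped end conditions give two more equations: 2h_0·M_0 + h_0·M_1 = 6(Δ_0 - s'(0)) = 6 and h_3·M_3 + 2h_3·M_4 = 6(s'(8) - Δ_3) = -24.
Hence M_0 = 359/144, M_1 = -143/72, M_2 = -79/144, M_3 = 323/72, M_4 = -2051/144.
On [2, 4], s(x) = -2 + 217/144·(x - 2) - 143/144·(x - 2)² + 23/192·(x - 2)³.
With (x - 2) = 3/2: s(7/2) = -2411/1536.

-1.5697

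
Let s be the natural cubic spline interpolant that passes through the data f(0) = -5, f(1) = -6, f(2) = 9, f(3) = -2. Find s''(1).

36

With M_i denoting the second derivative at x_i, h_i = 1, 1, 1, and Δ_i = (y_(i+1) − y_i)/h_i = -1, 15, -11:
  1·M_0 + 4·M_1 + 1·M_2 = 6(Δ_1 - Δ_0) = 96
  1·M_1 + 4·M_2 + 1·M_3 = 6(Δ_2 - Δ_1) = -156
Natural end conditions: M_0 = M_3 = 0.
Solving: M_0 = 0, M_1 = 36, M_2 = -48, M_3 = 0.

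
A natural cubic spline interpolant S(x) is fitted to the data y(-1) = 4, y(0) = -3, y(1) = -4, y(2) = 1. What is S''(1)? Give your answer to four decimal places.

Put M_i = S'' at the i-th knot. Here h = (1, 1, 1) and Δ = (-7, -1, 5), so the interior equations h_(i-1)·M_(i-1) + 2(h_(i-1)+h_i)·M_i + h_i·M_(i+1) = 6(Δ_i − Δ_(i-1)) read
  1·M_0 + 4·M_1 + 1·M_2 = 6(Δ_1 - Δ_0) = 36
  1·M_1 + 4·M_2 + 1·M_3 = 6(Δ_2 - Δ_1) = 36
Natural end conditions: M_0 = M_3 = 0.
Solving: M_0 = 0, M_1 = 36/5, M_2 = 36/5, M_3 = 0.

7.2000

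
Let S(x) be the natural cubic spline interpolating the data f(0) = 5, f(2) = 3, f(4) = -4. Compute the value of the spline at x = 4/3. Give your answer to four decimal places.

4.1296

With M_i denoting the second derivative at x_i, h_i = 2, 2, and Δ_i = (y_(i+1) − y_i)/h_i = -1, -7/2:
  2·M_0 + 8·M_1 + 2·M_2 = 6(Δ_1 - Δ_0) = -15
Natural end conditions: M_0 = M_2 = 0.
Solving: M_0 = 0, M_1 = -15/8, M_2 = 0.
On [0, 2], S(x) = 5 - 3/8·x + 0·x² - 5/32·x³.
With x = 4/3: S(4/3) = 223/54.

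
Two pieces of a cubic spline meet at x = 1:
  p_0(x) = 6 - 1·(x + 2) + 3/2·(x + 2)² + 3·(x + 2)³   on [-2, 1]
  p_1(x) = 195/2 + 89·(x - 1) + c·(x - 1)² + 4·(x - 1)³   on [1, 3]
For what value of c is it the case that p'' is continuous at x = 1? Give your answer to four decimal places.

28.5000

p_0''(x) = 3 + 18·(x + 2), so p_0''(1) = 57. On the right, p_1''(1) = 2c, so c = 57/2.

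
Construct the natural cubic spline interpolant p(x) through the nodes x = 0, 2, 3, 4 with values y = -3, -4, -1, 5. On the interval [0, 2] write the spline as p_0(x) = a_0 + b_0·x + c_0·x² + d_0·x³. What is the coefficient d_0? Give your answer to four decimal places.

Write σ_i for p''(x_i). With h_i = 2, 1, 1 and divided differences Δ_i = -1/2, 3, 6, the continuity of p' gives the tridiagonal system
  2·σ_0 + 6·σ_1 + 1·σ_2 = 6(Δ_1 - Δ_0) = 21
  1·σ_1 + 4·σ_2 + 1·σ_3 = 6(Δ_2 - Δ_1) = 18
Natural end conditions: σ_0 = σ_3 = 0.
Solving the tridiagonal system: σ_0 = 0, σ_1 = 66/23, σ_2 = 87/23, σ_3 = 0.
On [0, 2], with p_0(x) = a_0 + b_0·x + c_0·x² + d_0·x³: c_0 = σ_0/2 = 0, d_0 = (σ_1 - σ_0)/(6h_0) = 11/46, b_0 = Δ_0 - h_0(2σ_0 + σ_1)/6 = -67/46.

0.2391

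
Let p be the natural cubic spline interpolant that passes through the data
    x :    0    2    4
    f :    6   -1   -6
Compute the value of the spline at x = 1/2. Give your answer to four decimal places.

Let σ_i = p''(x_i). Step sizes h_i = 2, 2; slopes of the chords Δ_i = (y_(i+1) - y_i)/h_i = -7/2, -5/2.
  2·σ_0 + 8·σ_1 + 2·σ_2 = 6(Δ_1 - Δ_0) = 6
Natural end conditions: σ_0 = σ_2 = 0.
Hence σ_0 = 0, σ_1 = 3/4, σ_2 = 0.
On [0, 2], p(x) = 6 - 15/4·x + 0·x² + 1/16·x³.
With x = 1/2: p(1/2) = 529/128.

4.1328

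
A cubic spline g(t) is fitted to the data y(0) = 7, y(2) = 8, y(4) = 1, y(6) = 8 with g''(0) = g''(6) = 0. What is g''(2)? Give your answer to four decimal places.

Put σ_i = g'' at the i-th knot. Here h = (2, 2, 2) and Δ = (1/2, -7/2, 7/2), so the interior equations h_(i-1)·σ_(i-1) + 2(h_(i-1)+h_i)·σ_i + h_i·σ_(i+1) = 6(Δ_i − Δ_(i-1)) read
  2·σ_0 + 8·σ_1 + 2·σ_2 = 6(Δ_1 - Δ_0) = -24
  2·σ_1 + 8·σ_2 + 2·σ_3 = 6(Δ_2 - Δ_1) = 42
Natural end conditions: σ_0 = σ_3 = 0.
Solving the tridiagonal system: σ_0 = 0, σ_1 = -23/5, σ_2 = 32/5, σ_3 = 0.

-4.6000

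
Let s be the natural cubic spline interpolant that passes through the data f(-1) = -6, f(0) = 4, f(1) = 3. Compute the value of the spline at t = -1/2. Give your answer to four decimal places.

With M_i denoting the second derivative at x_i, h_i = 1, 1, and Δ_i = (y_(i+1) − y_i)/h_i = 10, -1:
  1·M_0 + 4·M_1 + 1·M_2 = 6(Δ_1 - Δ_0) = -66
Natural end conditions: M_0 = M_2 = 0.
Forward elimination and back-substitution give M_0 = 0, M_1 = -33/2, M_2 = 0.
On [-1, 0], s(t) = -6 + 51/4·(t + 1) + 0·(t + 1)² - 11/4·(t + 1)³.
With (t + 1) = 1/2: s(-1/2) = 1/32.

0.0313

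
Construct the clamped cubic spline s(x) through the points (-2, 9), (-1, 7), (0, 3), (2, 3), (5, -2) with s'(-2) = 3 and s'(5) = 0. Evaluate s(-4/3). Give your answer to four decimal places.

Put M_i = s'' at the i-th knot. Here h = (1, 1, 2, 3) and Δ = (-2, -4, 0, -5/3), so the interior equations h_(i-1)·M_(i-1) + 2(h_(i-1)+h_i)·M_i + h_i·M_(i+1) = 6(Δ_i − Δ_(i-1)) read
  1·M_0 + 4·M_1 + 1·M_2 = 6(Δ_1 - Δ_0) = -12
  1·M_1 + 6·M_2 + 2·M_3 = 6(Δ_2 - Δ_1) = 24
  2·M_2 + 10·M_3 + 3·M_4 = 6(Δ_3 - Δ_2) = -10
Clamped end conditions give two more equations: 2h_0·M_0 + h_0·M_1 = 6(Δ_0 - s'(-2)) = -30 and h_3·M_3 + 2h_3·M_4 = 6(s'(5) - Δ_3) = 10.
Hence M_0 = -1529/104, M_1 = -31/52, M_2 = 529/104, M_3 = -77/26, M_4 = 491/156.
On [-2, -1], s(x) = 9 + 3·(x + 2) - 1529/208·(x + 2)² + 489/208·(x + 2)³.
With (x + 2) = 2/3: s(-4/3) = 1315/156.

8.4295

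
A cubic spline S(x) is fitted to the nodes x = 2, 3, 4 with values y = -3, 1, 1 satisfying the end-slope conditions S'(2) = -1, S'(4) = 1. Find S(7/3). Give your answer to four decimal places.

With σ_i denoting the second derivative at x_i, h_i = 1, 1, and Δ_i = (y_(i+1) − y_i)/h_i = 4, 0:
  1·σ_0 + 4·σ_1 + 1·σ_2 = 6(Δ_1 - Δ_0) = -24
Clamped end conditions give two more equations: 2h_0·σ_0 + h_0·σ_1 = 6(Δ_0 - S'(2)) = 30 and h_1·σ_1 + 2h_1·σ_2 = 6(S'(4) - Δ_1) = 6.
Forward elimination and back-substitution give σ_0 = 22, σ_1 = -14, σ_2 = 10.
On [2, 3], S(x) = -3 - 1·(x - 2) + 11·(x - 2)² - 6·(x - 2)³.
With (x - 2) = 1/3: S(7/3) = -7/3.

-2.3333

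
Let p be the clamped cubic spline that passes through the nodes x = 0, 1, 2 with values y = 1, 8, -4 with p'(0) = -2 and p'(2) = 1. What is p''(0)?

With M_i denoting the second derivative at x_i, h_i = 1, 1, and Δ_i = (y_(i+1) − y_i)/h_i = 7, -12:
  1·M_0 + 4·M_1 + 1·M_2 = 6(Δ_1 - Δ_0) = -114
Clamped end conditions give two more equations: 2h_0·M_0 + h_0·M_1 = 6(Δ_0 - p'(0)) = 54 and h_1·M_1 + 2h_1·M_2 = 6(p'(2) - Δ_1) = 78.
Forward elimination and back-substitution give M_0 = 57, M_1 = -60, M_2 = 69.

57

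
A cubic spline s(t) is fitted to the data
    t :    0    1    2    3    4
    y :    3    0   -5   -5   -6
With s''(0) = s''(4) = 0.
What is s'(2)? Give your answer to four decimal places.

-2.6250

Put m_i = s'' at the i-th knot. Here h = (1, 1, 1, 1) and Δ = (-3, -5, 0, -1), so the interior equations h_(i-1)·m_(i-1) + 2(h_(i-1)+h_i)·m_i + h_i·m_(i+1) = 6(Δ_i − Δ_(i-1)) read
  1·m_0 + 4·m_1 + 1·m_2 = 6(Δ_1 - Δ_0) = -12
  1·m_1 + 4·m_2 + 1·m_3 = 6(Δ_2 - Δ_1) = 30
  1·m_2 + 4·m_3 + 1·m_4 = 6(Δ_3 - Δ_2) = -6
Natural end conditions: m_0 = m_4 = 0.
Hence m_0 = 0, m_1 = -153/28, m_2 = 69/7, m_3 = -111/28, m_4 = 0.
On [2, 3], s'(t) = b_2 + 2c_2·(t - 2) + 3d_2·(t - 2)² with b_2 = Δ_2 - h_2(2m_2 + m_3)/6 = -21/8, c_2 = m_2/2 = 69/14, d_2 = (m_3 - m_2)/(6h_2) = -129/56. So s'(2) = -21/8.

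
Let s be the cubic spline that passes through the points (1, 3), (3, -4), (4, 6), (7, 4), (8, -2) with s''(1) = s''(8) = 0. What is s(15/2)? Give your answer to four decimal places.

With σ_i denoting the second derivative at x_i, h_i = 2, 1, 3, 1, and Δ_i = (y_(i+1) − y_i)/h_i = -7/2, 10, -2/3, -6:
  2·σ_0 + 6·σ_1 + 1·σ_2 = 6(Δ_1 - Δ_0) = 81
  1·σ_1 + 8·σ_2 + 3·σ_3 = 6(Δ_2 - Δ_1) = -64
  3·σ_2 + 8·σ_3 + 1·σ_4 = 6(Δ_3 - Δ_2) = -32
Natural end conditions: σ_0 = σ_4 = 0.
Forward elimination and back-substitution give σ_0 = 0, σ_1 = 4871/322, σ_2 = -1572/161, σ_3 = -109/322, σ_4 = 0.
On [7, 8], s(x) = 4 - 5687/966·(x - 7) - 109/644·(x - 7)² + 109/1932·(x - 7)³.
With (x - 7) = 1/2: s(15/2) = 5261/5152.

1.0212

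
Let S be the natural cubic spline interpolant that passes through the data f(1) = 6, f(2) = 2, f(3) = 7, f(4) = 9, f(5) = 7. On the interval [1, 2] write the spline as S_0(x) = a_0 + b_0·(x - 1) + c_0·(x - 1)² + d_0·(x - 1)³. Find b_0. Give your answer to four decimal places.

Let M_i = S''(x_i). Step sizes h_i = 1, 1, 1, 1; slopes of the chords Δ_i = (y_(i+1) - y_i)/h_i = -4, 5, 2, -2.
  1·M_0 + 4·M_1 + 1·M_2 = 6(Δ_1 - Δ_0) = 54
  1·M_1 + 4·M_2 + 1·M_3 = 6(Δ_2 - Δ_1) = -18
  1·M_2 + 4·M_3 + 1·M_4 = 6(Δ_3 - Δ_2) = -24
Natural end conditions: M_0 = M_4 = 0.
Hence M_0 = 0, M_1 = 429/28, M_2 = -51/7, M_3 = -117/28, M_4 = 0.
On [1, 2], with S_0(x) = a_0 + b_0·(x - 1) + c_0·(x - 1)² + d_0·(x - 1)³: c_0 = M_0/2 = 0, d_0 = (M_1 - M_0)/(6h_0) = 143/56, b_0 = Δ_0 - h_0(2M_0 + M_1)/6 = -367/56.

-6.5536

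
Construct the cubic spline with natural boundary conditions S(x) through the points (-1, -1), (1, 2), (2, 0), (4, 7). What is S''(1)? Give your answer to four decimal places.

Let M_i = S''(x_i). Step sizes h_i = 2, 1, 2; slopes of the chords Δ_i = (y_(i+1) - y_i)/h_i = 3/2, -2, 7/2.
  2·M_0 + 6·M_1 + 1·M_2 = 6(Δ_1 - Δ_0) = -21
  1·M_1 + 6·M_2 + 2·M_3 = 6(Δ_2 - Δ_1) = 33
Natural end conditions: M_0 = M_3 = 0.
Hence M_0 = 0, M_1 = -159/35, M_2 = 219/35, M_3 = 0.

-4.5429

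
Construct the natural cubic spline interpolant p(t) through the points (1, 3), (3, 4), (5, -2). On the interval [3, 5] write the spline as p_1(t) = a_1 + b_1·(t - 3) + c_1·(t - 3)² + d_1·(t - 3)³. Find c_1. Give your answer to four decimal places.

-1.3125

Write σ_i for p''(x_i). With h_i = 2, 2 and divided differences Δ_i = 1/2, -3, the continuity of p' gives the tridiagonal system
  2·σ_0 + 8·σ_1 + 2·σ_2 = 6(Δ_1 - Δ_0) = -21
Natural end conditions: σ_0 = σ_2 = 0.
Solving: σ_0 = 0, σ_1 = -21/8, σ_2 = 0.
On [3, 5], with p_1(t) = a_1 + b_1·(t - 3) + c_1·(t - 3)² + d_1·(t - 3)³: c_1 = σ_1/2 = -21/16, d_1 = (σ_2 - σ_1)/(6h_1) = 7/32, b_1 = Δ_1 - h_1(2σ_1 + σ_2)/6 = -5/4.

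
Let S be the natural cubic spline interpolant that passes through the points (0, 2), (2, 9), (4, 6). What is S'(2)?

1

With σ_i denoting the second derivative at x_i, h_i = 2, 2, and Δ_i = (y_(i+1) − y_i)/h_i = 7/2, -3/2:
  2·σ_0 + 8·σ_1 + 2·σ_2 = 6(Δ_1 - Δ_0) = -30
Natural end conditions: σ_0 = σ_2 = 0.
Forward elimination and back-substitution give σ_0 = 0, σ_1 = -15/4, σ_2 = 0.
On [2, 4], S'(x) = b_1 + 2c_1·(x - 2) + 3d_1·(x - 2)² with b_1 = Δ_1 - h_1(2σ_1 + σ_2)/6 = 1, c_1 = σ_1/2 = -15/8, d_1 = (σ_2 - σ_1)/(6h_1) = 5/16. So S'(2) = 1.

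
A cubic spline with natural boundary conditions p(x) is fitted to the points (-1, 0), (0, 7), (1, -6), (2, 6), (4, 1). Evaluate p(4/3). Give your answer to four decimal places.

-4.1878

Put m_i = p'' at the i-th knot. Here h = (1, 1, 1, 2) and Δ = (7, -13, 12, -5/2), so the interior equations h_(i-1)·m_(i-1) + 2(h_(i-1)+h_i)·m_i + h_i·m_(i+1) = 6(Δ_i − Δ_(i-1)) read
  1·m_0 + 4·m_1 + 1·m_2 = 6(Δ_1 - Δ_0) = -120
  1·m_1 + 4·m_2 + 1·m_3 = 6(Δ_2 - Δ_1) = 150
  1·m_2 + 6·m_3 + 2·m_4 = 6(Δ_3 - Δ_2) = -87
Natural end conditions: m_0 = m_4 = 0.
Solving the tridiagonal system: m_0 = 0, m_1 = -3747/86, m_2 = 2334/43, m_3 = -2025/86, m_4 = 0.
On [1, 2], p(x) = -6 - 373/172·(x - 1) + 1167/43·(x - 1)² - 2231/172·(x - 1)³.
With (x - 1) = 1/3: p(4/3) = -4862/1161.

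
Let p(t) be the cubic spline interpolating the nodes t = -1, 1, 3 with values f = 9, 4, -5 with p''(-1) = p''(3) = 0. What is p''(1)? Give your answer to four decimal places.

With M_i denoting the second derivative at x_i, h_i = 2, 2, and Δ_i = (y_(i+1) − y_i)/h_i = -5/2, -9/2:
  2·M_0 + 8·M_1 + 2·M_2 = 6(Δ_1 - Δ_0) = -12
Natural end conditions: M_0 = M_2 = 0.
Solving the tridiagonal system: M_0 = 0, M_1 = -3/2, M_2 = 0.

-1.5000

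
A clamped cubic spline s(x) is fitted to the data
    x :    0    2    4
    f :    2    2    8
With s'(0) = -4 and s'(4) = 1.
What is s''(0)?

Write M_i for s''(x_i). With h_i = 2, 2 and divided differences Δ_i = 0, 3, the continuity of s' gives the tridiagonal system
  2·M_0 + 8·M_1 + 2·M_2 = 6(Δ_1 - Δ_0) = 18
Clamped end conditions give two more equations: 2h_0·M_0 + h_0·M_1 = 6(Δ_0 - s'(0)) = 24 and h_1·M_1 + 2h_1·M_2 = 6(s'(4) - Δ_1) = -12.
Hence M_0 = 5, M_1 = 2, M_2 = -4.

5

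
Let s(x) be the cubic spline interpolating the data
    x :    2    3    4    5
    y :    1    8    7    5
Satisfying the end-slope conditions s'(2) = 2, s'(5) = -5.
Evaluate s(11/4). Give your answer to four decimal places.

Let m_i = s''(x_i). Step sizes h_i = 1, 1, 1; slopes of the chords Δ_i = (y_(i+1) - y_i)/h_i = 7, -1, -2.
  1·m_0 + 4·m_1 + 1·m_2 = 6(Δ_1 - Δ_0) = -48
  1·m_1 + 4·m_2 + 1·m_3 = 6(Δ_2 - Δ_1) = -6
Clamped end conditions give two more equations: 2h_0·m_0 + h_0·m_1 = 6(Δ_0 - s'(2)) = 30 and h_2·m_2 + 2h_2·m_3 = 6(s'(5) - Δ_2) = -18.
Solving the tridiagonal system: m_0 = 374/15, m_1 = -298/15, m_2 = 98/15, m_3 = -184/15.
On [2, 3], s(x) = 1 + 2·(x - 2) + 187/15·(x - 2)² - 112/15·(x - 2)³.
With (x - 2) = 3/4: s(11/4) = 509/80.

6.3625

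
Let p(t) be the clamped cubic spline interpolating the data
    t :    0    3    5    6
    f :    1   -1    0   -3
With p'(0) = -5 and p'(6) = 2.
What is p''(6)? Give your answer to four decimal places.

Let M_i = p''(x_i). Step sizes h_i = 3, 2, 1; slopes of the chords Δ_i = (y_(i+1) - y_i)/h_i = -2/3, 1/2, -3.
  3·M_0 + 10·M_1 + 2·M_2 = 6(Δ_1 - Δ_0) = 7
  2·M_1 + 6·M_2 + 1·M_3 = 6(Δ_2 - Δ_1) = -21
Clamped end conditions give two more equations: 2h_0·M_0 + h_0·M_1 = 6(Δ_0 - p'(0)) = 26 and h_2·M_2 + 2h_2·M_3 = 6(p'(6) - Δ_2) = 30.
Solving: M_0 = 221/57, M_1 = 52/57, M_2 = -392/57, M_3 = 1051/57.

18.4386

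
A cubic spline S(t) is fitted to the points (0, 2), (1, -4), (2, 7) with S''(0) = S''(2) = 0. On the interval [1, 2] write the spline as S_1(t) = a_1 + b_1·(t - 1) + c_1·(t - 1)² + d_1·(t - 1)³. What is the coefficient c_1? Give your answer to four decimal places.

12.7500

Put σ_i = S'' at the i-th knot. Here h = (1, 1) and Δ = (-6, 11), so the interior equations h_(i-1)·σ_(i-1) + 2(h_(i-1)+h_i)·σ_i + h_i·σ_(i+1) = 6(Δ_i − Δ_(i-1)) read
  1·σ_0 + 4·σ_1 + 1·σ_2 = 6(Δ_1 - Δ_0) = 102
Natural end conditions: σ_0 = σ_2 = 0.
Solving the tridiagonal system: σ_0 = 0, σ_1 = 51/2, σ_2 = 0.
On [1, 2], with S_1(t) = a_1 + b_1·(t - 1) + c_1·(t - 1)² + d_1·(t - 1)³: c_1 = σ_1/2 = 51/4, d_1 = (σ_2 - σ_1)/(6h_1) = -17/4, b_1 = Δ_1 - h_1(2σ_1 + σ_2)/6 = 5/2.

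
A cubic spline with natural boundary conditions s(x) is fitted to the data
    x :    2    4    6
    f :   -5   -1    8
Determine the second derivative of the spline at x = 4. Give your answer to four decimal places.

1.8750

Put M_i = s'' at the i-th knot. Here h = (2, 2) and Δ = (2, 9/2), so the interior equations h_(i-1)·M_(i-1) + 2(h_(i-1)+h_i)·M_i + h_i·M_(i+1) = 6(Δ_i − Δ_(i-1)) read
  2·M_0 + 8·M_1 + 2·M_2 = 6(Δ_1 - Δ_0) = 15
Natural end conditions: M_0 = M_2 = 0.
Hence M_0 = 0, M_1 = 15/8, M_2 = 0.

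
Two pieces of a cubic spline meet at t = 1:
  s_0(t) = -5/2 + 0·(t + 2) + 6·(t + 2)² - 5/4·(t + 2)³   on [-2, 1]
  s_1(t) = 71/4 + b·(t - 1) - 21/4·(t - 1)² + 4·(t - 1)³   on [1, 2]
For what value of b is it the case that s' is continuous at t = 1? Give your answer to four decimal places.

s_0'(t) = 0 + 12·(t + 2) - 15/4·(t + 2)², so s_0'(1) = 9/4. On the right, s_1'(1) = b, so b = 9/4.

2.2500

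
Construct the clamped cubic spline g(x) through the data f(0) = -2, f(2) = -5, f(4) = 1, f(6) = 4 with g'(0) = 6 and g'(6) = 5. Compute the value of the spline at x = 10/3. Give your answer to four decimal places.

-1.4000

With σ_i denoting the second derivative at x_i, h_i = 2, 2, 2, and Δ_i = (y_(i+1) − y_i)/h_i = -3/2, 3, 3/2:
  2·σ_0 + 8·σ_1 + 2·σ_2 = 6(Δ_1 - Δ_0) = 27
  2·σ_1 + 8·σ_2 + 2·σ_3 = 6(Δ_2 - Δ_1) = -9
Clamped end conditions give two more equations: 2h_0·σ_0 + h_0·σ_1 = 6(Δ_0 - g'(0)) = -45 and h_2·σ_2 + 2h_2·σ_3 = 6(g'(6) - Δ_2) = 21.
Hence σ_0 = -233/15, σ_1 = 257/30, σ_2 = -157/30, σ_3 = 118/15.
On [2, 4], g(x) = -5 - 29/30·(x - 2) + 257/60·(x - 2)² - 23/20·(x - 2)³.
With (x - 2) = 4/3: g(10/3) = -7/5.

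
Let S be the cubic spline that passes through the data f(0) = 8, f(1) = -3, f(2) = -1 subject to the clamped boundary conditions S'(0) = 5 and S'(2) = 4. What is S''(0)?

Let m_i = S''(x_i). Step sizes h_i = 1, 1; slopes of the chords Δ_i = (y_(i+1) - y_i)/h_i = -11, 2.
  1·m_0 + 4·m_1 + 1·m_2 = 6(Δ_1 - Δ_0) = 78
Clamped end conditions give two more equations: 2h_0·m_0 + h_0·m_1 = 6(Δ_0 - S'(0)) = -96 and h_1·m_1 + 2h_1·m_2 = 6(S'(2) - Δ_1) = 12.
Forward elimination and back-substitution give m_0 = -68, m_1 = 40, m_2 = -14.

-68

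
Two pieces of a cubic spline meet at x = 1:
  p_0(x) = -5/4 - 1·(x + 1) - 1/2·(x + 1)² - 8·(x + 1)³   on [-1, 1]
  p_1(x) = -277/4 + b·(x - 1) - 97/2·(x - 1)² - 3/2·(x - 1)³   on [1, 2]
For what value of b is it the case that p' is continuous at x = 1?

p_0'(x) = -1 - 1·(x + 1) - 24·(x + 1)², so p_0'(1) = -99. On the right, p_1'(1) = b, so b = -99.

-99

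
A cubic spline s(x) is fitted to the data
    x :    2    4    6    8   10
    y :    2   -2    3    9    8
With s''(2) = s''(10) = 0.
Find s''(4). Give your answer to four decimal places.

Write σ_i for s''(x_i). With h_i = 2, 2, 2, 2 and divided differences Δ_i = -2, 5/2, 3, -1/2, the continuity of s' gives the tridiagonal system
  2·σ_0 + 8·σ_1 + 2·σ_2 = 6(Δ_1 - Δ_0) = 27
  2·σ_1 + 8·σ_2 + 2·σ_3 = 6(Δ_2 - Δ_1) = 3
  2·σ_2 + 8·σ_3 + 2·σ_4 = 6(Δ_3 - Δ_2) = -21
Natural end conditions: σ_0 = σ_4 = 0.
Forward elimination and back-substitution give σ_0 = 0, σ_1 = 93/28, σ_2 = 3/14, σ_3 = -75/28, σ_4 = 0.

3.3214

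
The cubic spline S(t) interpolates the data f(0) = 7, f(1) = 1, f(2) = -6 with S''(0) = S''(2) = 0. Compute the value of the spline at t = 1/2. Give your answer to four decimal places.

With m_i denoting the second derivative at x_i, h_i = 1, 1, and Δ_i = (y_(i+1) − y_i)/h_i = -6, -7:
  1·m_0 + 4·m_1 + 1·m_2 = 6(Δ_1 - Δ_0) = -6
Natural end conditions: m_0 = m_2 = 0.
Solving: m_0 = 0, m_1 = -3/2, m_2 = 0.
On [0, 1], S(t) = 7 - 23/4·t + 0·t² - 1/4·t³.
With t = 1/2: S(1/2) = 131/32.

4.0938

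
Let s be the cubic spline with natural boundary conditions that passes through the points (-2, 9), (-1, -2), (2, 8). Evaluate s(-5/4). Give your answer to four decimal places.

0.1621

Put σ_i = s'' at the i-th knot. Here h = (1, 3) and Δ = (-11, 10/3), so the interior equations h_(i-1)·σ_(i-1) + 2(h_(i-1)+h_i)·σ_i + h_i·σ_(i+1) = 6(Δ_i − Δ_(i-1)) read
  1·σ_0 + 8·σ_1 + 3·σ_2 = 6(Δ_1 - Δ_0) = 86
Natural end conditions: σ_0 = σ_2 = 0.
Forward elimination and back-substitution give σ_0 = 0, σ_1 = 43/4, σ_2 = 0.
On [-2, -1], s(x) = 9 - 307/24·(x + 2) + 0·(x + 2)² + 43/24·(x + 2)³.
With (x + 2) = 3/4: s(-5/4) = 83/512.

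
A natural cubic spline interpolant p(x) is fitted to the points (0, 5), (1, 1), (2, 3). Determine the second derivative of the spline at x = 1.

Put M_i = p'' at the i-th knot. Here h = (1, 1) and Δ = (-4, 2), so the interior equations h_(i-1)·M_(i-1) + 2(h_(i-1)+h_i)·M_i + h_i·M_(i+1) = 6(Δ_i − Δ_(i-1)) read
  1·M_0 + 4·M_1 + 1·M_2 = 6(Δ_1 - Δ_0) = 36
Natural end conditions: M_0 = M_2 = 0.
Solving the tridiagonal system: M_0 = 0, M_1 = 9, M_2 = 0.

9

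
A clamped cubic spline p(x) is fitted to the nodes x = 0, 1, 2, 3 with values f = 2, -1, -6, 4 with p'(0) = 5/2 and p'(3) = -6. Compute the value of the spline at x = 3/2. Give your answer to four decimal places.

-5.4792

Put M_i = p'' at the i-th knot. Here h = (1, 1, 1) and Δ = (-3, -5, 10), so the interior equations h_(i-1)·M_(i-1) + 2(h_(i-1)+h_i)·M_i + h_i·M_(i+1) = 6(Δ_i − Δ_(i-1)) read
  1·M_0 + 4·M_1 + 1·M_2 = 6(Δ_1 - Δ_0) = -12
  1·M_1 + 4·M_2 + 1·M_3 = 6(Δ_2 - Δ_1) = 90
Clamped end conditions give two more equations: 2h_0·M_0 + h_0·M_1 = 6(Δ_0 - p'(0)) = -33 and h_2·M_2 + 2h_2·M_3 = 6(p'(3) - Δ_2) = -96.
Solving the tridiagonal system: M_0 = -166/15, M_1 = -163/15, M_2 = 638/15, M_3 = -1039/15.
On [1, 2], p(x) = -1 - 127/15·(x - 1) - 163/30·(x - 1)² + 89/10·(x - 1)³.
With (x - 1) = 1/2: p(3/2) = -263/48.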